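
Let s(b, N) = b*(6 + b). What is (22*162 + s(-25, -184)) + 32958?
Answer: 36997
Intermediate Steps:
(22*162 + s(-25, -184)) + 32958 = (22*162 - 25*(6 - 25)) + 32958 = (3564 - 25*(-19)) + 32958 = (3564 + 475) + 32958 = 4039 + 32958 = 36997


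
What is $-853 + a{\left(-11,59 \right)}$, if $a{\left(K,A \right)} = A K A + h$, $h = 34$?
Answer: $-39110$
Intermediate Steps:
$a{\left(K,A \right)} = 34 + K A^{2}$ ($a{\left(K,A \right)} = A K A + 34 = K A^{2} + 34 = 34 + K A^{2}$)
$-853 + a{\left(-11,59 \right)} = -853 + \left(34 - 11 \cdot 59^{2}\right) = -853 + \left(34 - 38291\right) = -853 - 38257 = -39110$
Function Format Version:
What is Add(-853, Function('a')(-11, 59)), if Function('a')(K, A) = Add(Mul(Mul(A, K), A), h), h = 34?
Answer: -39110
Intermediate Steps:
Function('a')(K, A) = Add(34, Mul(K, Pow(A, 2))) (Function('a')(K, A) = Add(Mul(Mul(A, K), A), 34) = Add(Mul(K, Pow(A, 2)), 34) = Add(34, Mul(K, Pow(A, 2))))
Add(-853, Function('a')(-11, 59)) = Add(-853, Add(34, Mul(-11, Pow(59, 2)))) = Add(-853, Add(34, Mul(-11, 3481))) = Add(-853, Add(34, -38291)) = Add(-853, -38257) = -39110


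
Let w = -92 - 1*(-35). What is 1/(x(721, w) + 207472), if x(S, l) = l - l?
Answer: 1/207472 ≈ 4.8199e-6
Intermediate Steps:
w = -57 (w = -92 + 35 = -57)
x(S, l) = 0
1/(x(721, w) + 207472) = 1/(0 + 207472) = 1/207472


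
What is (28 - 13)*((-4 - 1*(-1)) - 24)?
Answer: -405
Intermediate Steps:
(28 - 13)*((-4 - 1*(-1)) - 24) = 15*((-4 + 1) - 24) = 15*(-3 - 24) = 15*(-27) = -405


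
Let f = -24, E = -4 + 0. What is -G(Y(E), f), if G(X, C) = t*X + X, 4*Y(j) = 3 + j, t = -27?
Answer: -13/2 ≈ -6.5000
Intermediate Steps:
E = -4
Y(j) = 3/4 + j/4 (Y(j) = (3 + j)/4 = 3/4 + j/4)
G(X, C) = -26*X (G(X, C) = -27*X + X = -26*X)
-G(Y(E), f) = -(-26)*(3/4 + (1/4)*(-4)) = -(-26)*(3/4 - 1) = -(-26)*(-1)/4 = -1*13/2 = -13/2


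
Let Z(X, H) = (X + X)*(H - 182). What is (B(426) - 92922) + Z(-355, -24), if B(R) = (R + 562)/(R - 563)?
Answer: 7306318/137 ≈ 53331.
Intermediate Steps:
Z(X, H) = 2*X*(-182 + H) (Z(X, H) = (2*X)*(-182 + H) = 2*X*(-182 + H))
B(R) = (562 + R)/(-563 + R)
(B(426) - 92922) + Z(-355, -24) = ((562 + 426)/(-563 + 426) - 92922) + 2*(-355)*(-182 - 24) = (988/(-137) - 92922) + 2*(-355)*(-206) = (-1/137*988 - 92922) + 146260 = (-988/137 - 92922) + 146260 = -12731302/137 + 146260 = 7306318/137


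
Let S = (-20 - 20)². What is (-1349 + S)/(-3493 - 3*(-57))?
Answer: -251/3322 ≈ -0.075557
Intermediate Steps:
S = 1600 (S = (-40)² = 1600)
(-1349 + S)/(-3493 - 3*(-57)) = (-1349 + 1600)/(-3493 - 3*(-57)) = 251/(-3493 + 171) = 251/(-3322) = 251*(-1/3322) = -251/3322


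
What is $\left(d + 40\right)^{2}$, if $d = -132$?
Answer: $8464$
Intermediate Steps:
$\left(d + 40\right)^{2} = \left(-132 + 40\right)^{2} = \left(-92\right)^{2} = 8464$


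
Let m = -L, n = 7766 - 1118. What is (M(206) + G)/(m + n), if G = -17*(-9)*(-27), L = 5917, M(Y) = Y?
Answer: -3925/731 ≈ -5.3694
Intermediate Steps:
n = 6648
G = -4131 (G = 153*(-27) = -4131)
m = -5917 (m = -1*5917 = -5917)
(M(206) + G)/(m + n) = (206 - 4131)/(-5917 + 6648) = -3925/731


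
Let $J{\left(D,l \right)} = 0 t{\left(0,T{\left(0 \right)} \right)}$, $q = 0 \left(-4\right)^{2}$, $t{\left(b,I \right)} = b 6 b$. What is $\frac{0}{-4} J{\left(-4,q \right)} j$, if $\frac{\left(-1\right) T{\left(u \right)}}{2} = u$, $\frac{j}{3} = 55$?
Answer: $0$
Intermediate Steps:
$j = 165$ ($j = 3 \cdot 55 = 165$)
$T{\left(u \right)} = - 2 u$
$t{\left(b,I \right)} = 6 b^{2}$ ($t{\left(b,I \right)} = 6 b b = 6 b^{2}$)
$q = 0$ ($q = 0 \cdot 16 = 0$)
$J{\left(D,l \right)} = 0$ ($J{\left(D,l \right)} = 0 \cdot 6 \cdot 0^{2} = 0 \cdot 6 \cdot 0 = 0 \cdot 0 = 0$)
$\frac{0}{-4} J{\left(-4,q \right)} j = \frac{0}{-4} \cdot 0 \cdot 165 = 0 \left(- \frac{1}{4}\right) 0 \cdot 165 = 0 \cdot 0 \cdot 165 = 0 \cdot 165 = 0$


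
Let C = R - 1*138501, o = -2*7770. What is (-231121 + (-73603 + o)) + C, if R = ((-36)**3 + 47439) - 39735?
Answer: -497717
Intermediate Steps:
R = -38952 (R = (-46656 + 47439) - 39735 = 783 - 39735 = -38952)
o = -15540
C = -177453 (C = -38952 - 1*138501 = -38952 - 138501 = -177453)
(-231121 + (-73603 + o)) + C = (-231121 + (-73603 - 15540)) - 177453 = (-231121 - 89143) - 177453 = -320264 - 177453 = -497717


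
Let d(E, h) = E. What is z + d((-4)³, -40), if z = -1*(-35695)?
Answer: 35631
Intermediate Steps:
z = 35695
z + d((-4)³, -40) = 35695 + (-4)³ = 35695 - 64 = 35631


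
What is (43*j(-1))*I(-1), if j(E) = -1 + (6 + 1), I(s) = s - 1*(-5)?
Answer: 1032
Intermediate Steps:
I(s) = 5 + s (I(s) = s + 5 = 5 + s)
j(E) = 6 (j(E) = -1 + 7 = 6)
(43*j(-1))*I(-1) = (43*6)*(5 - 1) = 258*4 = 1032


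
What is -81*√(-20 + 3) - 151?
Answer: -151 - 81*I*√17 ≈ -151.0 - 333.97*I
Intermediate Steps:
-81*√(-20 + 3) - 151 = -81*I*√17 - 151 = -151 - 81*I*√17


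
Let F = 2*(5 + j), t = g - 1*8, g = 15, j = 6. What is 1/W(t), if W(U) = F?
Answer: 1/22 ≈ 0.045455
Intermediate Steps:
t = 7 (t = 15 - 1*8 = 15 - 8 = 7)
F = 22 (F = 2*(5 + 6) = 2*11 = 22)
W(U) = 22
1/W(t) = 1/22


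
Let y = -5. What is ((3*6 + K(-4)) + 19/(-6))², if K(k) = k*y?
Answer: 43681/36 ≈ 1213.4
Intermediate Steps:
K(k) = -5*k (K(k) = k*(-5) = -5*k)
((3*6 + K(-4)) + 19/(-6))² = ((3*6 - 5*(-4)) + 19/(-6))² = ((18 + 20) + 19*(-⅙))² = (38 - 19/6)² = (209/6)² = 43681/36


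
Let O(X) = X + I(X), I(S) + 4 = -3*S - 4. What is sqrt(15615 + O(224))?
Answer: sqrt(15159) ≈ 123.12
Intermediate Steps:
I(S) = -8 - 3*S (I(S) = -4 + (-3*S - 4) = -4 + (-4 - 3*S) = -8 - 3*S)
O(X) = -8 - 2*X (O(X) = X + (-8 - 3*X) = -8 - 2*X)
sqrt(15615 + O(224)) = sqrt(15615 + (-8 - 2*224)) = sqrt(15615 + (-8 - 448)) = sqrt(15615 - 456) = sqrt(15159)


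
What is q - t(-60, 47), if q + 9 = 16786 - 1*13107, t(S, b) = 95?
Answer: 3575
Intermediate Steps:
q = 3670 (q = -9 + (16786 - 1*13107) = -9 + (16786 - 13107) = -9 + 3679 = 3670)
q - t(-60, 47) = 3670 - 1*95 = 3670 - 95 = 3575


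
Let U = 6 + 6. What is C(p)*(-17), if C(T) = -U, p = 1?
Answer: 204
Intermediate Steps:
U = 12
C(T) = -12 (C(T) = -1*12 = -12)
C(p)*(-17) = -12*(-17) = 204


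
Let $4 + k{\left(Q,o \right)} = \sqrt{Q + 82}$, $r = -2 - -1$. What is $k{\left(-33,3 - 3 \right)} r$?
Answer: $-3$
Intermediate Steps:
$r = -1$ ($r = -2 + 1 = -1$)
$k{\left(Q,o \right)} = -4 + \sqrt{82 + Q}$ ($k{\left(Q,o \right)} = -4 + \sqrt{Q + 82} = -4 + \sqrt{82 + Q}$)
$k{\left(-33,3 - 3 \right)} r = \left(-4 + \sqrt{82 - 33}\right) \left(-1\right) = \left(-4 + \sqrt{49}\right) \left(-1\right) = \left(-4 + 7\right) \left(-1\right) = 3 \left(-1\right) = -3$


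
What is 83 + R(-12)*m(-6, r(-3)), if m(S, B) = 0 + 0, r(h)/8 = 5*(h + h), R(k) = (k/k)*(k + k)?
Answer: 83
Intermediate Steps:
R(k) = 2*k (R(k) = 1*(2*k) = 2*k)
r(h) = 80*h (r(h) = 8*(5*(h + h)) = 8*(5*(2*h)) = 8*(10*h) = 80*h)
m(S, B) = 0
83 + R(-12)*m(-6, r(-3)) = 83 + (2*(-12))*0 = 83 - 24*0 = 83 + 0 = 83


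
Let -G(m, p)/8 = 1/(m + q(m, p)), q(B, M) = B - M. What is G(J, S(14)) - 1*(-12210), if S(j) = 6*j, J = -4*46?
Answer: 1379732/113 ≈ 12210.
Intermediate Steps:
J = -184
G(m, p) = -8/(-p + 2*m) (G(m, p) = -8/(m + (m - p)) = -8/(-p + 2*m))
G(J, S(14)) - 1*(-12210) = 8/(6*14 - 2*(-184)) - 1*(-12210) = 8/(84 + 368) + 12210 = 8/452 + 12210 = 8*(1/452) + 12210 = 2/113 + 12210 = 1379732/113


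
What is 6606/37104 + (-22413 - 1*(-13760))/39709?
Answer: -9790543/245560456 ≈ -0.039870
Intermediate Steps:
6606/37104 + (-22413 - 1*(-13760))/39709 = 6606*(1/37104) + (-22413 + 13760)*(1/39709) = 1101/6184 - 8653*1/39709 = 1101/6184 - 8653/39709 = -9790543/245560456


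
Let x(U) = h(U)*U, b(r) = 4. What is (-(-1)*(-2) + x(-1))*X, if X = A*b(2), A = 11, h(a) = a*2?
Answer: 0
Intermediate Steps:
h(a) = 2*a
x(U) = 2*U² (x(U) = (2*U)*U = 2*U²)
X = 44 (X = 11*4 = 44)
(-(-1)*(-2) + x(-1))*X = (-(-1)*(-2) + 2*(-1)²)*44 = (-1*2 + 2*1)*44 = (-2 + 2)*44 = 0*44 = 0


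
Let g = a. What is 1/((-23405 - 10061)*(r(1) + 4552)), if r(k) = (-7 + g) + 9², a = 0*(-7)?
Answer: -1/154813716 ≈ -6.4594e-9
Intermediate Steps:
a = 0
g = 0
r(k) = 74 (r(k) = (-7 + 0) + 9² = -7 + 81 = 74)
1/((-23405 - 10061)*(r(1) + 4552)) = 1/((-23405 - 10061)*(74 + 4552)) = 1/(-33466*4626) = 1/(-154813716) = -1/154813716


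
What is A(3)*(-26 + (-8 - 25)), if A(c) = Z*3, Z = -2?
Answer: 354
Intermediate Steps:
A(c) = -6 (A(c) = -2*3 = -6)
A(3)*(-26 + (-8 - 25)) = -6*(-26 + (-8 - 25)) = -6*(-26 - 33) = -6*(-59) = 354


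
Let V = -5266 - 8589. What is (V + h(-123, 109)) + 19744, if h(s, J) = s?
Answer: 5766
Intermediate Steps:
V = -13855
(V + h(-123, 109)) + 19744 = (-13855 - 123) + 19744 = -13978 + 19744 = 5766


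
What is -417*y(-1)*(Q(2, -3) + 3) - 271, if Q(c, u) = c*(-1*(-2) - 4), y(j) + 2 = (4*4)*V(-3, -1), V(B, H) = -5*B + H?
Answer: 92303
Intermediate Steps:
V(B, H) = H - 5*B
y(j) = 222 (y(j) = -2 + (4*4)*(-1 - 5*(-3)) = -2 + 16*(-1 + 15) = -2 + 16*14 = -2 + 224 = 222)
Q(c, u) = -2*c (Q(c, u) = c*(2 - 4) = c*(-2) = -2*c)
-417*y(-1)*(Q(2, -3) + 3) - 271 = -92574*(-2*2 + 3) - 271 = -92574*(-4 + 3) - 271 = -92574*(-1) - 271 = -417*(-222) - 271 = 92574 - 271 = 92303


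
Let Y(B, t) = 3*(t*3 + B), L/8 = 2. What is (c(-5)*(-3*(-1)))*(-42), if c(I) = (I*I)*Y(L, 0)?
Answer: -151200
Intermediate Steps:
L = 16 (L = 8*2 = 16)
Y(B, t) = 3*B + 9*t (Y(B, t) = 3*(3*t + B) = 3*(B + 3*t) = 3*B + 9*t)
c(I) = 48*I² (c(I) = (I*I)*(3*16 + 9*0) = I²*(48 + 0) = I²*48 = 48*I²)
(c(-5)*(-3*(-1)))*(-42) = ((48*(-5)²)*(-3*(-1)))*(-42) = ((48*25)*3)*(-42) = (1200*3)*(-42) = 3600*(-42) = -151200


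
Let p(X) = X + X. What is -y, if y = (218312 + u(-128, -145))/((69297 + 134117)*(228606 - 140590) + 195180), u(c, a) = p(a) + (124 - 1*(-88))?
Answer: -109117/8951940902 ≈ -1.2189e-5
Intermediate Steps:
p(X) = 2*X
u(c, a) = 212 + 2*a (u(c, a) = 2*a + (124 - 1*(-88)) = 2*a + (124 + 88) = 2*a + 212 = 212 + 2*a)
y = 109117/8951940902 (y = (218312 + (212 + 2*(-145)))/((69297 + 134117)*(228606 - 140590) + 195180) = (218312 + (212 - 290))/(203414*88016 + 195180) = (218312 - 78)/(17903686624 + 195180) = 218234/17903881804 = 218234*(1/17903881804) = 109117/8951940902 ≈ 1.2189e-5)
-y = -1*109117/8951940902 = -109117/8951940902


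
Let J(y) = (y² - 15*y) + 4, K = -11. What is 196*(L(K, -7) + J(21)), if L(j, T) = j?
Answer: 23324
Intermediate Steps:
J(y) = 4 + y² - 15*y
196*(L(K, -7) + J(21)) = 196*(-11 + (4 + 21² - 15*21)) = 196*(-11 + (4 + 441 - 315)) = 196*(-11 + 130) = 196*119 = 23324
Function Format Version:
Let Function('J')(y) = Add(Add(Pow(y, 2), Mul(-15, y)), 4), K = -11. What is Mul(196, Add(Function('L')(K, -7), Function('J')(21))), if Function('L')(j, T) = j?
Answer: 23324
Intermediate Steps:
Function('J')(y) = Add(4, Pow(y, 2), Mul(-15, y))
Mul(196, Add(Function('L')(K, -7), Function('J')(21))) = Mul(196, Add(-11, Add(4, Pow(21, 2), Mul(-15, 21)))) = Mul(196, Add(-11, Add(4, 441, -315))) = Mul(196, Add(-11, 130)) = Mul(196, 119) = 23324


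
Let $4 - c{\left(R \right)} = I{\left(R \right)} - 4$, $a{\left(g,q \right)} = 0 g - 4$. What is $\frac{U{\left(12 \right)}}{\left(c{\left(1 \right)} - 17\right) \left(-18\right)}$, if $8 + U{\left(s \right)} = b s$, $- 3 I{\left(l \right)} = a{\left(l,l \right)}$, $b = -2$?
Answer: $- \frac{16}{93} \approx -0.17204$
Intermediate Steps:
$a{\left(g,q \right)} = -4$ ($a{\left(g,q \right)} = 0 - 4 = -4$)
$I{\left(l \right)} = \frac{4}{3}$ ($I{\left(l \right)} = \left(- \frac{1}{3}\right) \left(-4\right) = \frac{4}{3}$)
$U{\left(s \right)} = -8 - 2 s$
$c{\left(R \right)} = \frac{20}{3}$ ($c{\left(R \right)} = 4 - \left(\frac{4}{3} - 4\right) = 4 - - \frac{8}{3} = 4 + \frac{8}{3} = \frac{20}{3}$)
$\frac{U{\left(12 \right)}}{\left(c{\left(1 \right)} - 17\right) \left(-18\right)} = \frac{-8 - 24}{\left(\frac{20}{3} - 17\right) \left(-18\right)} = \frac{-8 - 24}{\left(- \frac{31}{3}\right) \left(-18\right)} = - \frac{32}{186} = \left(-32\right) \frac{1}{186} = - \frac{16}{93}$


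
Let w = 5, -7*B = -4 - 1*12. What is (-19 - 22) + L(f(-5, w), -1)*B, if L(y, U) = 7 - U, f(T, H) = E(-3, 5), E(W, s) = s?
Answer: -159/7 ≈ -22.714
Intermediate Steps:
B = 16/7 (B = -(-4 - 1*12)/7 = -(-4 - 12)/7 = -⅐*(-16) = 16/7 ≈ 2.2857)
f(T, H) = 5
(-19 - 22) + L(f(-5, w), -1)*B = (-19 - 22) + (7 - 1*(-1))*(16/7) = -41 + (7 + 1)*(16/7) = -41 + 8*(16/7) = -41 + 128/7 = -159/7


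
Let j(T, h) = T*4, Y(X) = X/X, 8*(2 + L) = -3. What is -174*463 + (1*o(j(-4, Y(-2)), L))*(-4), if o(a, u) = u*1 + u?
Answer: -80543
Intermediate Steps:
L = -19/8 (L = -2 + (1/8)*(-3) = -2 - 3/8 = -19/8 ≈ -2.3750)
Y(X) = 1
j(T, h) = 4*T
o(a, u) = 2*u (o(a, u) = u + u = 2*u)
-174*463 + (1*o(j(-4, Y(-2)), L))*(-4) = -174*463 + (1*(2*(-19/8)))*(-4) = -80562 + (1*(-19/4))*(-4) = -80562 - 19/4*(-4) = -80562 + 19 = -80543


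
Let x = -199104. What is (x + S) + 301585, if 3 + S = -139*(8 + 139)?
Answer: 82045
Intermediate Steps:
S = -20436 (S = -3 - 139*(8 + 139) = -3 - 139*147 = -3 - 20433 = -20436)
(x + S) + 301585 = (-199104 - 20436) + 301585 = -219540 + 301585 = 82045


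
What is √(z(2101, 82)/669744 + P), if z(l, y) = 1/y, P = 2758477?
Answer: √57776634841545849094/4576584 ≈ 1660.9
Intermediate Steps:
√(z(2101, 82)/669744 + P) = √(1/(82*669744) + 2758477) = √((1/82)*(1/669744) + 2758477) = √(1/54919008 + 2758477) = √(151492820430817/54919008) = √57776634841545849094/4576584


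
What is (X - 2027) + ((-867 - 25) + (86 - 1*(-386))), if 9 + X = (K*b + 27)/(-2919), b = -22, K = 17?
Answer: -7168717/2919 ≈ -2455.9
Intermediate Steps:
X = -25924/2919 (X = -9 + (17*(-22) + 27)/(-2919) = -9 + (-374 + 27)*(-1/2919) = -9 - 347*(-1/2919) = -9 + 347/2919 = -25924/2919 ≈ -8.8811)
(X - 2027) + ((-867 - 25) + (86 - 1*(-386))) = (-25924/2919 - 2027) + ((-867 - 25) + (86 - 1*(-386))) = -5942737/2919 + (-892 + (86 + 386)) = -5942737/2919 + (-892 + 472) = -5942737/2919 - 420 = -7168717/2919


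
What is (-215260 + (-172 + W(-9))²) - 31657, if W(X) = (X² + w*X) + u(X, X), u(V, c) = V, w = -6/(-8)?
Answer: -3768343/16 ≈ -2.3552e+5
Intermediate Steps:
w = ¾ (w = -6*(-⅛) = ¾ ≈ 0.75000)
W(X) = X² + 7*X/4 (W(X) = (X² + 3*X/4) + X = X² + 7*X/4)
(-215260 + (-172 + W(-9))²) - 31657 = (-215260 + (-172 + (¼)*(-9)*(7 + 4*(-9)))²) - 31657 = (-215260 + (-172 + (¼)*(-9)*(7 - 36))²) - 31657 = (-215260 + (-172 + (¼)*(-9)*(-29))²) - 31657 = (-215260 + (-172 + 261/4)²) - 31657 = (-215260 + (-427/4)²) - 31657 = (-215260 + 182329/16) - 31657 = -3261831/16 - 31657 = -3768343/16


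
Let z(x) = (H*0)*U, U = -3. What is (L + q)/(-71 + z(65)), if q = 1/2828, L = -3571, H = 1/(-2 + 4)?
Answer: 10098787/200788 ≈ 50.296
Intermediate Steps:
H = ½ (H = 1/2 = ½ ≈ 0.50000)
z(x) = 0 (z(x) = ((½)*0)*(-3) = 0*(-3) = 0)
q = 1/2828 ≈ 0.00035361
(L + q)/(-71 + z(65)) = (-3571 + 1/2828)/(-71 + 0) = -10098787/2828/(-71) = -10098787/2828*(-1/71) = 10098787/200788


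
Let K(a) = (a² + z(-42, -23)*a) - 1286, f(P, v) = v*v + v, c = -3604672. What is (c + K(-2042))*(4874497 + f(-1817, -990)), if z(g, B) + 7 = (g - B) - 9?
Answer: 3718656040532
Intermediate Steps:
z(g, B) = -16 + g - B (z(g, B) = -7 + ((g - B) - 9) = -7 + (-9 + g - B) = -16 + g - B)
f(P, v) = v + v² (f(P, v) = v² + v = v + v²)
K(a) = -1286 + a² - 35*a (K(a) = (a² + (-16 - 42 - 1*(-23))*a) - 1286 = (a² + (-16 - 42 + 23)*a) - 1286 = (a² - 35*a) - 1286 = -1286 + a² - 35*a)
(c + K(-2042))*(4874497 + f(-1817, -990)) = (-3604672 + (-1286 + (-2042)² - 35*(-2042)))*(4874497 - 990*(1 - 990)) = (-3604672 + (-1286 + 4169764 + 71470))*(4874497 - 990*(-989)) = (-3604672 + 4239948)*(4874497 + 979110) = 635276*5853607 = 3718656040532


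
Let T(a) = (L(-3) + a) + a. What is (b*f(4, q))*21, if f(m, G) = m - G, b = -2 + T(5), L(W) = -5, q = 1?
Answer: 189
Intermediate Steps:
T(a) = -5 + 2*a (T(a) = (-5 + a) + a = -5 + 2*a)
b = 3 (b = -2 + (-5 + 2*5) = -2 + (-5 + 10) = -2 + 5 = 3)
(b*f(4, q))*21 = (3*(4 - 1*1))*21 = (3*(4 - 1))*21 = (3*3)*21 = 9*21 = 189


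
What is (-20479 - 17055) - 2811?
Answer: -40345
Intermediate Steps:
(-20479 - 17055) - 2811 = -37534 - 2811 = -40345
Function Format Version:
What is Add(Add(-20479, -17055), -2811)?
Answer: -40345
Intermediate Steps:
Add(Add(-20479, -17055), -2811) = Add(-37534, -2811) = -40345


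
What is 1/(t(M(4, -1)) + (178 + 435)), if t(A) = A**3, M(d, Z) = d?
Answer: 1/677 ≈ 0.0014771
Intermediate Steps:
1/(t(M(4, -1)) + (178 + 435)) = 1/(4**3 + (178 + 435)) = 1/(64 + 613) = 1/677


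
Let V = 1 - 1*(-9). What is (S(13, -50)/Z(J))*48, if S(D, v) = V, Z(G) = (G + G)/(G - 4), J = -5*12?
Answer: 256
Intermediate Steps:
V = 10 (V = 1 + 9 = 10)
J = -60
Z(G) = 2*G/(-4 + G) (Z(G) = (2*G)/(-4 + G) = 2*G/(-4 + G))
S(D, v) = 10
(S(13, -50)/Z(J))*48 = (10/((2*(-60)/(-4 - 60))))*48 = (10/((2*(-60)/(-64))))*48 = (10/((2*(-60)*(-1/64))))*48 = (10/(15/8))*48 = (10*(8/15))*48 = (16/3)*48 = 256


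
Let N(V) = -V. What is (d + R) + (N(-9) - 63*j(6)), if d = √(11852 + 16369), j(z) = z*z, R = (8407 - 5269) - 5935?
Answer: -5056 + √28221 ≈ -4888.0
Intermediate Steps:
R = -2797 (R = 3138 - 5935 = -2797)
j(z) = z²
d = √28221 ≈ 167.99
(d + R) + (N(-9) - 63*j(6)) = (√28221 - 2797) + (-1*(-9) - 63*6²) = (-2797 + √28221) + (9 - 63*36) = (-2797 + √28221) + (9 - 2268) = (-2797 + √28221) - 2259 = -5056 + √28221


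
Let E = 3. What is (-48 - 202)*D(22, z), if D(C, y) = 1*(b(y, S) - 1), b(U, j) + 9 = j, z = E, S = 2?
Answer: 2000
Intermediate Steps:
z = 3
b(U, j) = -9 + j
D(C, y) = -8 (D(C, y) = 1*((-9 + 2) - 1) = 1*(-7 - 1) = 1*(-8) = -8)
(-48 - 202)*D(22, z) = (-48 - 202)*(-8) = -250*(-8) = 2000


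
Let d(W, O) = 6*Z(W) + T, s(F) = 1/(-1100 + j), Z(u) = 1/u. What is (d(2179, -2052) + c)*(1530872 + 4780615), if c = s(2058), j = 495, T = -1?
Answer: -8311243787028/1318295 ≈ -6.3045e+6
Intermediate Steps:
s(F) = -1/605 (s(F) = 1/(-1100 + 495) = 1/(-605) = -1/605)
c = -1/605 ≈ -0.0016529
d(W, O) = -1 + 6/W (d(W, O) = 6/W - 1 = -1 + 6/W)
(d(2179, -2052) + c)*(1530872 + 4780615) = ((6 - 1*2179)/2179 - 1/605)*(1530872 + 4780615) = ((6 - 2179)/2179 - 1/605)*6311487 = ((1/2179)*(-2173) - 1/605)*6311487 = (-2173/2179 - 1/605)*6311487 = -1316844/1318295*6311487 = -8311243787028/1318295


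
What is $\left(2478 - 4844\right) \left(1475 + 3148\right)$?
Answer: $-10938018$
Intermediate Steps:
$\left(2478 - 4844\right) \left(1475 + 3148\right) = \left(-2366\right) 4623 = -10938018$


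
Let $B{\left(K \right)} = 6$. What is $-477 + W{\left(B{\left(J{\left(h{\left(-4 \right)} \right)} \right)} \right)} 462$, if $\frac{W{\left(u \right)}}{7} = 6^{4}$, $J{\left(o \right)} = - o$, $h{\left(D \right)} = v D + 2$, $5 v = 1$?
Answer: $4190787$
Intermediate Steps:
$v = \frac{1}{5}$ ($v = \frac{1}{5} \cdot 1 = \frac{1}{5} \approx 0.2$)
$h{\left(D \right)} = 2 + \frac{D}{5}$ ($h{\left(D \right)} = \frac{D}{5} + 2 = 2 + \frac{D}{5}$)
$W{\left(u \right)} = 9072$ ($W{\left(u \right)} = 7 \cdot 6^{4} = 7 \cdot 1296 = 9072$)
$-477 + W{\left(B{\left(J{\left(h{\left(-4 \right)} \right)} \right)} \right)} 462 = -477 + 9072 \cdot 462 = -477 + 4191264 = 4190787$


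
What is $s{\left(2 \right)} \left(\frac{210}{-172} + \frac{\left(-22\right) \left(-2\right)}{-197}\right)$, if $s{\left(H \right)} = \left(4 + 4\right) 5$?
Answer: $- \frac{489380}{8471} \approx -57.771$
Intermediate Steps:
$s{\left(H \right)} = 40$ ($s{\left(H \right)} = 8 \cdot 5 = 40$)
$s{\left(2 \right)} \left(\frac{210}{-172} + \frac{\left(-22\right) \left(-2\right)}{-197}\right) = 40 \left(\frac{210}{-172} + \frac{\left(-22\right) \left(-2\right)}{-197}\right) = 40 \left(210 \left(- \frac{1}{172}\right) + 44 \left(- \frac{1}{197}\right)\right) = 40 \left(- \frac{105}{86} - \frac{44}{197}\right) = 40 \left(- \frac{24469}{16942}\right) = - \frac{489380}{8471}$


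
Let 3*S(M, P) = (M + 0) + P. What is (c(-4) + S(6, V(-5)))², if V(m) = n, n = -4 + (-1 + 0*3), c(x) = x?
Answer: 121/9 ≈ 13.444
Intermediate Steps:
n = -5 (n = -4 + (-1 + 0) = -4 - 1 = -5)
V(m) = -5
S(M, P) = M/3 + P/3 (S(M, P) = ((M + 0) + P)/3 = (M + P)/3 = M/3 + P/3)
(c(-4) + S(6, V(-5)))² = (-4 + ((⅓)*6 + (⅓)*(-5)))² = (-4 + (2 - 5/3))² = (-4 + ⅓)² = (-11/3)² = 121/9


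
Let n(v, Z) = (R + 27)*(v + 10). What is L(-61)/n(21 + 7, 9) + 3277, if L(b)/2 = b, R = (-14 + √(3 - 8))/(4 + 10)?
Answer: (-22662878*I + 62263*√5)/(19*(√5 - 364*I)) ≈ 3276.9 + 0.00075852*I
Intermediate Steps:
R = -1 + I*√5/14 (R = (-14 + √(-5))/14 = (-14 + I*√5)*(1/14) = -1 + I*√5/14 ≈ -1.0 + 0.15972*I)
L(b) = 2*b
n(v, Z) = (10 + v)*(26 + I*√5/14) (n(v, Z) = ((-1 + I*√5/14) + 27)*(v + 10) = (26 + I*√5/14)*(10 + v) = (10 + v)*(26 + I*√5/14))
L(-61)/n(21 + 7, 9) + 3277 = (2*(-61))/(260 + 26*(21 + 7) + 5*I*√5/7 + I*(21 + 7)*√5/14) + 3277 = -122/(260 + 26*28 + 5*I*√5/7 + (1/14)*I*28*√5) + 3277 = -122/(260 + 728 + 5*I*√5/7 + 2*I*√5) + 3277 = -122/(988 + 19*I*√5/7) + 3277 = 3277 - 122/(988 + 19*I*√5/7)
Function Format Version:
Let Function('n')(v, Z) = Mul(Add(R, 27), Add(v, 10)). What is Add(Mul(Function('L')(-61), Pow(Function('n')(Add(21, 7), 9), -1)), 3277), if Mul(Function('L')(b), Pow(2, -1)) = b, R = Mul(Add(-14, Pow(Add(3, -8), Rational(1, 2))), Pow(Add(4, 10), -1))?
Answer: Mul(Rational(1, 19), Pow(Add(Pow(5, Rational(1, 2)), Mul(-364, I)), -1), Add(Mul(-22662878, I), Mul(62263, Pow(5, Rational(1, 2))))) ≈ Add(3276.9, Mul(0.00075852, I))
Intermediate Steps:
R = Add(-1, Mul(Rational(1, 14), I, Pow(5, Rational(1, 2)))) (R = Mul(Add(-14, Pow(-5, Rational(1, 2))), Pow(14, -1)) = Mul(Add(-14, Mul(I, Pow(5, Rational(1, 2)))), Rational(1, 14)) = Add(-1, Mul(Rational(1, 14), I, Pow(5, Rational(1, 2)))) ≈ Add(-1.0000, Mul(0.15972, I)))
Function('L')(b) = Mul(2, b)
Function('n')(v, Z) = Mul(Add(10, v), Add(26, Mul(Rational(1, 14), I, Pow(5, Rational(1, 2))))) (Function('n')(v, Z) = Mul(Add(Add(-1, Mul(Rational(1, 14), I, Pow(5, Rational(1, 2)))), 27), Add(v, 10)) = Mul(Add(26, Mul(Rational(1, 14), I, Pow(5, Rational(1, 2)))), Add(10, v)) = Mul(Add(10, v), Add(26, Mul(Rational(1, 14), I, Pow(5, Rational(1, 2))))))
Add(Mul(Function('L')(-61), Pow(Function('n')(Add(21, 7), 9), -1)), 3277) = Add(Mul(Mul(2, -61), Pow(Add(260, Mul(26, Add(21, 7)), Mul(Rational(5, 7), I, Pow(5, Rational(1, 2))), Mul(Rational(1, 14), I, Add(21, 7), Pow(5, Rational(1, 2)))), -1)), 3277) = Add(Mul(-122, Pow(Add(260, Mul(26, 28), Mul(Rational(5, 7), I, Pow(5, Rational(1, 2))), Mul(Rational(1, 14), I, 28, Pow(5, Rational(1, 2)))), -1)), 3277) = Add(Mul(-122, Pow(Add(260, 728, Mul(Rational(5, 7), I, Pow(5, Rational(1, 2))), Mul(2, I, Pow(5, Rational(1, 2)))), -1)), 3277) = Add(Mul(-122, Pow(Add(988, Mul(Rational(19, 7), I, Pow(5, Rational(1, 2)))), -1)), 3277) = Add(3277, Mul(-122, Pow(Add(988, Mul(Rational(19, 7), I, Pow(5, Rational(1, 2)))), -1)))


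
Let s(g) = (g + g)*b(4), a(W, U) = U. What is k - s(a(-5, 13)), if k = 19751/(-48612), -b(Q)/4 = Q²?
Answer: 80870617/48612 ≈ 1663.6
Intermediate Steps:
b(Q) = -4*Q²
k = -19751/48612 (k = 19751*(-1/48612) = -19751/48612 ≈ -0.40630)
s(g) = -128*g (s(g) = (g + g)*(-4*4²) = (2*g)*(-4*16) = (2*g)*(-64) = -128*g)
k - s(a(-5, 13)) = -19751/48612 - (-128)*13 = -19751/48612 - 1*(-1664) = -19751/48612 + 1664 = 80870617/48612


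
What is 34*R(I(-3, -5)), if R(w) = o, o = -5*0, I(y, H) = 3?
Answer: 0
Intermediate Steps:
o = 0
R(w) = 0
34*R(I(-3, -5)) = 34*0 = 0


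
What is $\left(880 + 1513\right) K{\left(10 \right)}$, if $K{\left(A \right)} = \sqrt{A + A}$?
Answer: $4786 \sqrt{5} \approx 10702.0$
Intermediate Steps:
$K{\left(A \right)} = \sqrt{2} \sqrt{A}$ ($K{\left(A \right)} = \sqrt{2 A} = \sqrt{2} \sqrt{A}$)
$\left(880 + 1513\right) K{\left(10 \right)} = \left(880 + 1513\right) \sqrt{2} \sqrt{10} = 2393 \cdot 2 \sqrt{5} = 4786 \sqrt{5}$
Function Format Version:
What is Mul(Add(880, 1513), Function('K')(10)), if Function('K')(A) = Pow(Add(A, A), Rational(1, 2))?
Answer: Mul(4786, Pow(5, Rational(1, 2))) ≈ 10702.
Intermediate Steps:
Function('K')(A) = Mul(Pow(2, Rational(1, 2)), Pow(A, Rational(1, 2))) (Function('K')(A) = Pow(Mul(2, A), Rational(1, 2)) = Mul(Pow(2, Rational(1, 2)), Pow(A, Rational(1, 2))))
Mul(Add(880, 1513), Function('K')(10)) = Mul(Add(880, 1513), Mul(Pow(2, Rational(1, 2)), Pow(10, Rational(1, 2)))) = Mul(2393, Mul(2, Pow(5, Rational(1, 2)))) = Mul(4786, Pow(5, Rational(1, 2)))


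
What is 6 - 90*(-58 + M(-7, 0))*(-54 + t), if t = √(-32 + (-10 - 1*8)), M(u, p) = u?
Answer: -315894 + 29250*I*√2 ≈ -3.1589e+5 + 41366.0*I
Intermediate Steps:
t = 5*I*√2 (t = √(-32 + (-10 - 8)) = √(-32 - 18) = √(-50) = 5*I*√2 ≈ 7.0711*I)
6 - 90*(-58 + M(-7, 0))*(-54 + t) = 6 - 90*(-58 - 7)*(-54 + 5*I*√2) = 6 - (-5850)*(-54 + 5*I*√2) = 6 - 90*(3510 - 325*I*√2) = 6 + (-315900 + 29250*I*√2) = -315894 + 29250*I*√2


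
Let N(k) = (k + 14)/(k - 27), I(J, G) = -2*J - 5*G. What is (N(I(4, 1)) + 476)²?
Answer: 362483521/1600 ≈ 2.2655e+5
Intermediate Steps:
I(J, G) = -5*G - 2*J
N(k) = (14 + k)/(-27 + k)
(N(I(4, 1)) + 476)² = ((14 + (-5*1 - 2*4))/(-27 + (-5*1 - 2*4)) + 476)² = ((14 + (-5 - 8))/(-27 + (-5 - 8)) + 476)² = ((14 - 13)/(-27 - 13) + 476)² = (1/(-40) + 476)² = (-1/40*1 + 476)² = (-1/40 + 476)² = (19039/40)² = 362483521/1600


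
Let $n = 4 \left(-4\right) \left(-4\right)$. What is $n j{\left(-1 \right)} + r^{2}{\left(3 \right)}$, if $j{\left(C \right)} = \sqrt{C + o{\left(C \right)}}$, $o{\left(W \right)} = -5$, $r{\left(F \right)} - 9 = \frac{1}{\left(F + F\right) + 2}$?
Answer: $\frac{5329}{64} + 64 i \sqrt{6} \approx 83.266 + 156.77 i$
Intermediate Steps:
$r{\left(F \right)} = 9 + \frac{1}{2 + 2 F}$ ($r{\left(F \right)} = 9 + \frac{1}{\left(F + F\right) + 2} = 9 + \frac{1}{2 F + 2} = 9 + \frac{1}{2 + 2 F}$)
$n = 64$ ($n = \left(-16\right) \left(-4\right) = 64$)
$j{\left(C \right)} = \sqrt{-5 + C}$ ($j{\left(C \right)} = \sqrt{C - 5} = \sqrt{-5 + C}$)
$n j{\left(-1 \right)} + r^{2}{\left(3 \right)} = 64 \sqrt{-5 - 1} + \left(\frac{19 + 18 \cdot 3}{2 \left(1 + 3\right)}\right)^{2} = 64 \sqrt{-6} + \left(\frac{19 + 54}{2 \cdot 4}\right)^{2} = 64 i \sqrt{6} + \left(\frac{1}{2} \cdot \frac{1}{4} \cdot 73\right)^{2} = 64 i \sqrt{6} + \left(\frac{73}{8}\right)^{2} = 64 i \sqrt{6} + \frac{5329}{64} = \frac{5329}{64} + 64 i \sqrt{6}$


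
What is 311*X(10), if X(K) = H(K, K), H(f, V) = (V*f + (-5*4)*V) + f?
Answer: -27990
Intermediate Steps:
H(f, V) = f - 20*V + V*f (H(f, V) = (V*f - 20*V) + f = (-20*V + V*f) + f = f - 20*V + V*f)
X(K) = K² - 19*K (X(K) = K - 20*K + K*K = K - 20*K + K² = K² - 19*K)
311*X(10) = 311*(10*(-19 + 10)) = 311*(10*(-9)) = 311*(-90) = -27990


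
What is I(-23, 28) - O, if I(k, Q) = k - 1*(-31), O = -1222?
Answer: 1230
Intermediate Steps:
I(k, Q) = 31 + k (I(k, Q) = k + 31 = 31 + k)
I(-23, 28) - O = (31 - 23) - 1*(-1222) = 8 + 1222 = 1230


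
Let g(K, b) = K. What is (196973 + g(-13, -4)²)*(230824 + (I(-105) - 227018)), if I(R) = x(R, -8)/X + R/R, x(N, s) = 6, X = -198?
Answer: 750513620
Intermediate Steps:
I(R) = 32/33 (I(R) = 6/(-198) + R/R = 6*(-1/198) + 1 = -1/33 + 1 = 32/33)
(196973 + g(-13, -4)²)*(230824 + (I(-105) - 227018)) = (196973 + (-13)²)*(230824 + (32/33 - 227018)) = (196973 + 169)*(230824 - 7491562/33) = 197142*(125630/33) = 750513620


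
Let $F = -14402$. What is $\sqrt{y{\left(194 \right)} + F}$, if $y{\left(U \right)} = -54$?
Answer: $2 i \sqrt{3614} \approx 120.23 i$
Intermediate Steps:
$\sqrt{y{\left(194 \right)} + F} = \sqrt{-54 - 14402} = \sqrt{-14456} = 2 i \sqrt{3614}$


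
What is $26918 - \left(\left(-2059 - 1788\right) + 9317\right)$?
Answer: $21448$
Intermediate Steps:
$26918 - \left(\left(-2059 - 1788\right) + 9317\right) = 26918 - \left(-3847 + 9317\right) = 26918 - 5470 = 21448$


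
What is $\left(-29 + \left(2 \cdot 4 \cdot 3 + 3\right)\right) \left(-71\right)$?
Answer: $142$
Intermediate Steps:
$\left(-29 + \left(2 \cdot 4 \cdot 3 + 3\right)\right) \left(-71\right) = \left(-29 + \left(2 \cdot 12 + 3\right)\right) \left(-71\right) = \left(-29 + \left(24 + 3\right)\right) \left(-71\right) = \left(-29 + 27\right) \left(-71\right) = \left(-2\right) \left(-71\right) = 142$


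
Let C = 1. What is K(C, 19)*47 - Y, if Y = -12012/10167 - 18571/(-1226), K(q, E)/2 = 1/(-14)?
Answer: -601478463/29084398 ≈ -20.680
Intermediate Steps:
K(q, E) = -⅐ (K(q, E) = 2/(-14) = 2*(-1/14) = -⅐)
Y = 58028215/4154914 (Y = -12012*1/10167 - 18571*(-1/1226) = -4004/3389 + 18571/1226 = 58028215/4154914 ≈ 13.966)
K(C, 19)*47 - Y = -⅐*47 - 1*58028215/4154914 = -47/7 - 58028215/4154914 = -601478463/29084398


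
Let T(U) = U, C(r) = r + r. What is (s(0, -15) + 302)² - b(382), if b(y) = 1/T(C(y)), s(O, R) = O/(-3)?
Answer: 69679855/764 ≈ 91204.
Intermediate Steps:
C(r) = 2*r
s(O, R) = -O/3 (s(O, R) = O*(-⅓) = -O/3)
b(y) = 1/(2*y)
(s(0, -15) + 302)² - b(382) = (-⅓*0 + 302)² - 1/(2*382) = (0 + 302)² - 1/(2*382) = 302² - 1*1/764 = 91204 - 1/764 = 69679855/764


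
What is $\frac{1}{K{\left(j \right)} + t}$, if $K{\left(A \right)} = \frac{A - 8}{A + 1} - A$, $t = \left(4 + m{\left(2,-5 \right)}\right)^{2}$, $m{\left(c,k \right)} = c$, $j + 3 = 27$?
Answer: $\frac{25}{316} \approx 0.079114$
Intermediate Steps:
$j = 24$ ($j = -3 + 27 = 24$)
$t = 36$ ($t = \left(4 + 2\right)^{2} = 6^{2} = 36$)
$K{\left(A \right)} = - A + \frac{-8 + A}{1 + A}$ ($K{\left(A \right)} = \frac{-8 + A}{1 + A} - A = - A + \frac{-8 + A}{1 + A}$)
$\frac{1}{K{\left(j \right)} + t} = \frac{1}{\frac{-8 - 24^{2}}{1 + 24} + 36} = \frac{1}{\frac{-8 - 576}{25} + 36} = \frac{1}{\frac{1}{25} \left(-584\right) + 36} = \frac{1}{- \frac{584}{25} + 36} = \frac{1}{\frac{316}{25}} = \frac{25}{316}$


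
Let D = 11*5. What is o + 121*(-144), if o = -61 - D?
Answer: -17540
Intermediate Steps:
D = 55
o = -116 (o = -61 - 1*55 = -61 - 55 = -116)
o + 121*(-144) = -116 + 121*(-144) = -116 - 17424 = -17540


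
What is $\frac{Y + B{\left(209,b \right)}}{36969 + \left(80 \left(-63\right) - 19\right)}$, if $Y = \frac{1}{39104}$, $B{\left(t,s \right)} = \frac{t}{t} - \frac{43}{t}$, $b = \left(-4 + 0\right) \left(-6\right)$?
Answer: $\frac{6491473}{260792005760} \approx 2.4891 \cdot 10^{-5}$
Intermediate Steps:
$b = 24$ ($b = \left(-4\right) \left(-6\right) = 24$)
$B{\left(t,s \right)} = 1 - \frac{43}{t}$
$Y = \frac{1}{39104} \approx 2.5573 \cdot 10^{-5}$
$\frac{Y + B{\left(209,b \right)}}{36969 + \left(80 \left(-63\right) - 19\right)} = \frac{\frac{1}{39104} + \frac{-43 + 209}{209}}{36969 + \left(80 \left(-63\right) - 19\right)} = \frac{\frac{1}{39104} + \frac{1}{209} \cdot 166}{36969 - 5059} = \frac{\frac{1}{39104} + \frac{166}{209}}{36969 - 5059} = \frac{6491473}{8172736 \cdot 31910} = \frac{6491473}{8172736} \cdot \frac{1}{31910} = \frac{6491473}{260792005760}$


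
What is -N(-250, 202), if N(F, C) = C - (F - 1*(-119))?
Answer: -333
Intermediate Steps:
N(F, C) = -119 + C - F (N(F, C) = C - (F + 119) = C - (119 + F) = C + (-119 - F) = -119 + C - F)
-N(-250, 202) = -(-119 + 202 - 1*(-250)) = -(-119 + 202 + 250) = -1*333 = -333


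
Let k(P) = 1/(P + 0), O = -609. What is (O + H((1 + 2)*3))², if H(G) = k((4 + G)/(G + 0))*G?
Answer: 61402896/169 ≈ 3.6333e+5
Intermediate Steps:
k(P) = 1/P
H(G) = G²/(4 + G) (H(G) = G/(((4 + G)/(G + 0))) = G/(((4 + G)/G)) = (G/(4 + G))*G = G²/(4 + G))
(O + H((1 + 2)*3))² = (-609 + ((1 + 2)*3)²/(4 + (1 + 2)*3))² = (-609 + (3*3)²/(4 + 3*3))² = (-609 + 9²/(4 + 9))² = (-609 + 81/13)² = (-7836/13)² = 61402896/169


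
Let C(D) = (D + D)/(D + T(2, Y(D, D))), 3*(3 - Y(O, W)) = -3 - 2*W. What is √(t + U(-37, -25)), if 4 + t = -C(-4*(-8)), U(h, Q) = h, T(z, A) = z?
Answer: 27*I*√17/17 ≈ 6.5485*I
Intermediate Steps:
Y(O, W) = 4 + 2*W/3 (Y(O, W) = 3 - (-3 - 2*W)/3 = 3 + (1 + 2*W/3) = 4 + 2*W/3)
C(D) = 2*D/(2 + D) (C(D) = (D + D)/(D + 2) = (2*D)/(2 + D) = 2*D/(2 + D))
t = -100/17 (t = -4 - 2*(-4*(-8))/(2 - 4*(-8)) = -4 - 2*32/(2 + 32) = -4 - 2*32/34 = -4 - 1*32/17 = -4 - 32/17 = -100/17 ≈ -5.8824)
√(t + U(-37, -25)) = √(-100/17 - 37) = √(-729/17) = 27*I*√17/17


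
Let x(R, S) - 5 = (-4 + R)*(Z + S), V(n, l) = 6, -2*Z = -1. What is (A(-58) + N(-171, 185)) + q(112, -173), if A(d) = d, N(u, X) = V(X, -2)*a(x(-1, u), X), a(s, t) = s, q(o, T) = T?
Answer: 4914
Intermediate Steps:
Z = ½ (Z = -½*(-1) = ½ ≈ 0.50000)
x(R, S) = 5 + (½ + S)*(-4 + R) (x(R, S) = 5 + (-4 + R)*(½ + S) = 5 + (½ + S)*(-4 + R))
N(u, X) = 15 - 30*u (N(u, X) = 6*(3 + (½)*(-1) - 4*u - u) = 6*(3 - ½ - 4*u - u) = 6*(5/2 - 5*u) = 15 - 30*u)
(A(-58) + N(-171, 185)) + q(112, -173) = (-58 + (15 - 30*(-171))) - 173 = (-58 + (15 + 5130)) - 173 = (-58 + 5145) - 173 = 5087 - 173 = 4914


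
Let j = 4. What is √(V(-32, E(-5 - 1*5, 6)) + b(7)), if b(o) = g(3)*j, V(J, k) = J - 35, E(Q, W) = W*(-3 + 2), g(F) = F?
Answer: I*√55 ≈ 7.4162*I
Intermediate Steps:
E(Q, W) = -W (E(Q, W) = W*(-1) = -W)
V(J, k) = -35 + J
b(o) = 12 (b(o) = 3*4 = 12)
√(V(-32, E(-5 - 1*5, 6)) + b(7)) = √((-35 - 32) + 12) = √(-67 + 12) = √(-55) = I*√55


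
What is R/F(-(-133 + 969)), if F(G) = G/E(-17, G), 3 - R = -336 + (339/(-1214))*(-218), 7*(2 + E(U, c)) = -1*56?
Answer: 422055/126863 ≈ 3.3269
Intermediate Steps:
E(U, c) = -10 (E(U, c) = -2 + (-1*56)/7 = -2 + (⅐)*(-56) = -2 - 8 = -10)
R = 168822/607 (R = 3 - (-336 + (339/(-1214))*(-218)) = 3 - (-336 + (339*(-1/1214))*(-218)) = 3 - (-336 - 339/1214*(-218)) = 3 - (-336 + 36951/607) = 3 - 1*(-167001/607) = 3 + 167001/607 = 168822/607 ≈ 278.13)
F(G) = -G/10 (F(G) = G/(-10) = G*(-⅒) = -G/10)
R/F(-(-133 + 969)) = 168822/(607*((-(-1)*(-133 + 969)/10))) = 168822/(607*((-(-1)*836/10))) = 168822/(607*((-⅒*(-836)))) = 168822/(607*(418/5)) = (168822/607)*(5/418) = 422055/126863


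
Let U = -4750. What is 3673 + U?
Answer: -1077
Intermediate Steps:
3673 + U = 3673 - 4750 = -1077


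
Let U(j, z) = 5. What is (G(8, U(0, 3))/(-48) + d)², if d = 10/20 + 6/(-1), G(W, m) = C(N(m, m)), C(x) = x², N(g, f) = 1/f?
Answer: 43573201/1440000 ≈ 30.259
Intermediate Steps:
G(W, m) = m⁻² (G(W, m) = (1/m)² = m⁻²)
d = -11/2 (d = 10*(1/20) + 6*(-1) = ½ - 6 = -11/2 ≈ -5.5000)
(G(8, U(0, 3))/(-48) + d)² = (1/(5²*(-48)) - 11/2)² = ((1/25)*(-1/48) - 11/2)² = (-1/1200 - 11/2)² = (-6601/1200)² = 43573201/1440000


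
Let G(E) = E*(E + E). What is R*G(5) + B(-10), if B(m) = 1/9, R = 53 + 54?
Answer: 48151/9 ≈ 5350.1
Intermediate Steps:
R = 107
B(m) = ⅑
G(E) = 2*E² (G(E) = E*(2*E) = 2*E²)
R*G(5) + B(-10) = 107*(2*5²) + ⅑ = 107*(2*25) + ⅑ = 107*50 + ⅑ = 5350 + ⅑ = 48151/9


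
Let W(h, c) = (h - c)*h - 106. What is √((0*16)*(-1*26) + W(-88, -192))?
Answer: I*√9258 ≈ 96.219*I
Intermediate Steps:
W(h, c) = -106 + h*(h - c) (W(h, c) = h*(h - c) - 106 = -106 + h*(h - c))
√((0*16)*(-1*26) + W(-88, -192)) = √((0*16)*(-1*26) + (-106 + (-88)² - 1*(-192)*(-88))) = √(0*(-26) + (-106 + 7744 - 16896)) = √(0 - 9258) = √(-9258) = I*√9258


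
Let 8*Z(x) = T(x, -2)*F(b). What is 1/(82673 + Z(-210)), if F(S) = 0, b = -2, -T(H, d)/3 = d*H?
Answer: 1/82673 ≈ 1.2096e-5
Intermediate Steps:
T(H, d) = -3*H*d (T(H, d) = -3*d*H = -3*H*d)
Z(x) = 0 (Z(x) = (-3*x*(-2)*0)/8 = ((6*x)*0)/8 = (⅛)*0 = 0)
1/(82673 + Z(-210)) = 1/(82673 + 0) = 1/82673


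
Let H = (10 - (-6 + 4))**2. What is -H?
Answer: -144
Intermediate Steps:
H = 144 (H = (10 - 1*(-2))**2 = (10 + 2)**2 = 12**2 = 144)
-H = -1*144 = -144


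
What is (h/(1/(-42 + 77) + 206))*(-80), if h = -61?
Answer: 170800/7211 ≈ 23.686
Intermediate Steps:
(h/(1/(-42 + 77) + 206))*(-80) = (-61/(1/(-42 + 77) + 206))*(-80) = (-61/(1/35 + 206))*(-80) = (-61/(7211/35))*(-80) = ((35/7211)*(-61))*(-80) = -2135/7211*(-80) = 170800/7211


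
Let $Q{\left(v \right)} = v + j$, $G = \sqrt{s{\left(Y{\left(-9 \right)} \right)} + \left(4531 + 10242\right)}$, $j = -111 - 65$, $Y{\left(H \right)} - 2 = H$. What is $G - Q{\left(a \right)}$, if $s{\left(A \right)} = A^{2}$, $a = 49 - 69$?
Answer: $196 + \sqrt{14822} \approx 317.75$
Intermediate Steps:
$a = -20$
$Y{\left(H \right)} = 2 + H$
$j = -176$ ($j = -111 - 65 = -176$)
$G = \sqrt{14822}$ ($G = \sqrt{\left(2 - 9\right)^{2} + \left(4531 + 10242\right)} = \sqrt{\left(-7\right)^{2} + 14773} = \sqrt{49 + 14773} = \sqrt{14822} \approx 121.75$)
$Q{\left(v \right)} = -176 + v$ ($Q{\left(v \right)} = v - 176 = -176 + v$)
$G - Q{\left(a \right)} = \sqrt{14822} - \left(-176 - 20\right) = \sqrt{14822} - -196 = \sqrt{14822} + 196 = 196 + \sqrt{14822}$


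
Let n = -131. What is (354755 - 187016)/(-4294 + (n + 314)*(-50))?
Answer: -167739/13444 ≈ -12.477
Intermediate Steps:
(354755 - 187016)/(-4294 + (n + 314)*(-50)) = (354755 - 187016)/(-4294 + (-131 + 314)*(-50)) = 167739/(-4294 + 183*(-50)) = 167739/(-4294 - 9150) = 167739/(-13444) = 167739*(-1/13444) = -167739/13444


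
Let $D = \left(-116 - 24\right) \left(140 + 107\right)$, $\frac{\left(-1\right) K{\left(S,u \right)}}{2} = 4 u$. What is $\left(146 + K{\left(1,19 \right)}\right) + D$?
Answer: $-34586$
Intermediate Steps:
$K{\left(S,u \right)} = - 8 u$ ($K{\left(S,u \right)} = - 2 \cdot 4 u = - 8 u$)
$D = -34580$ ($D = \left(-140\right) 247 = -34580$)
$\left(146 + K{\left(1,19 \right)}\right) + D = \left(146 - 152\right) - 34580 = -6 - 34580 = -34586$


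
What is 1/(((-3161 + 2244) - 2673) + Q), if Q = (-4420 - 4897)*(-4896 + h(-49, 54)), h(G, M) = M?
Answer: 1/45109324 ≈ 2.2168e-8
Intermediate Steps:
Q = 45112914 (Q = (-4420 - 4897)*(-4896 + 54) = -9317*(-4842) = 45112914)
1/(((-3161 + 2244) - 2673) + Q) = 1/(((-3161 + 2244) - 2673) + 45112914) = 1/((-917 - 2673) + 45112914) = 1/(-3590 + 45112914) = 1/45109324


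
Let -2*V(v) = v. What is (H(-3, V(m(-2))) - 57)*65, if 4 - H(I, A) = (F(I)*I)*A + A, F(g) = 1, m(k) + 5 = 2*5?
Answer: -3770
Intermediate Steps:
m(k) = 5 (m(k) = -5 + 2*5 = -5 + 10 = 5)
V(v) = -v/2
H(I, A) = 4 - A - A*I (H(I, A) = 4 - ((1*I)*A + A) = 4 - (I*A + A) = 4 - (A*I + A) = 4 - (A + A*I) = 4 + (-A - A*I) = 4 - A - A*I)
(H(-3, V(m(-2))) - 57)*65 = ((4 - (-1)*5/2 - 1*(-½*5)*(-3)) - 57)*65 = ((4 - 1*(-5/2) - 1*(-5/2)*(-3)) - 57)*65 = ((4 + 5/2 - 15/2) - 57)*65 = (-1 - 57)*65 = -58*65 = -3770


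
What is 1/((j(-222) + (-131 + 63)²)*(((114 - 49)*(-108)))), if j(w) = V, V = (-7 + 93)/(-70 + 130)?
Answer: -1/32470542 ≈ -3.0797e-8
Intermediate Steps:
V = 43/30 (V = 86/60 = 86*(1/60) = 43/30 ≈ 1.4333)
j(w) = 43/30
1/((j(-222) + (-131 + 63)²)*(((114 - 49)*(-108)))) = 1/((43/30 + (-131 + 63)²)*(((114 - 49)*(-108)))) = 1/((43/30 + (-68)²)*((65*(-108)))) = 1/((43/30 + 4624)*(-7020)) = -1/7020/(138763/30) = (30/138763)*(-1/7020) = -1/32470542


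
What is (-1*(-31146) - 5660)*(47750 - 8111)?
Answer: 1010239554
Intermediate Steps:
(-1*(-31146) - 5660)*(47750 - 8111) = (31146 - 5660)*39639 = 25486*39639 = 1010239554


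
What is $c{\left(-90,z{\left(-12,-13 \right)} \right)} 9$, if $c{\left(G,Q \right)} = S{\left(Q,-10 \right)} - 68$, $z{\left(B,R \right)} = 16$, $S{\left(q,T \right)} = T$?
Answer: $-702$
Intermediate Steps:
$c{\left(G,Q \right)} = -78$ ($c{\left(G,Q \right)} = -10 - 68 = -78$)
$c{\left(-90,z{\left(-12,-13 \right)} \right)} 9 = \left(-78\right) 9 = -702$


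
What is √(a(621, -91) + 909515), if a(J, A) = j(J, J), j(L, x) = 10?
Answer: 5*√36381 ≈ 953.69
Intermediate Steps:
a(J, A) = 10
√(a(621, -91) + 909515) = √(10 + 909515) = √909525 = 5*√36381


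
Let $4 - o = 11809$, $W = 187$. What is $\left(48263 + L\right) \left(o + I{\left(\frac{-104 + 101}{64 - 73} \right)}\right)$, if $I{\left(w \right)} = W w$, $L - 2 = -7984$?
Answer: $-473006356$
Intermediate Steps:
$L = -7982$ ($L = 2 - 7984 = -7982$)
$o = -11805$ ($o = 4 - 11809 = -11805$)
$I{\left(w \right)} = 187 w$
$\left(48263 + L\right) \left(o + I{\left(\frac{-104 + 101}{64 - 73} \right)}\right) = \left(48263 - 7982\right) \left(-11805 + 187 \frac{-104 + 101}{64 - 73}\right) = 40281 \left(-11805 + 187 \left(- \frac{3}{-9}\right)\right) = 40281 \left(-11805 + 187 \left(\left(-3\right) \left(- \frac{1}{9}\right)\right)\right) = 40281 \left(-11805 + 187 \cdot \frac{1}{3}\right) = 40281 \left(-11805 + \frac{187}{3}\right) = 40281 \left(- \frac{35228}{3}\right) = -473006356$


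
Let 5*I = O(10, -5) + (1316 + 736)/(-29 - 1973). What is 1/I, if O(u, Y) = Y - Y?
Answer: -5005/1026 ≈ -4.8782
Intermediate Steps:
O(u, Y) = 0
I = -1026/5005 (I = (0 + (1316 + 736)/(-29 - 1973))/5 = (0 + 2052/(-2002))/5 = (0 + 2052*(-1/2002))/5 = (0 - 1026/1001)/5 = (⅕)*(-1026/1001) = -1026/5005 ≈ -0.20499)
1/I = 1/(-1026/5005) = -5005/1026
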